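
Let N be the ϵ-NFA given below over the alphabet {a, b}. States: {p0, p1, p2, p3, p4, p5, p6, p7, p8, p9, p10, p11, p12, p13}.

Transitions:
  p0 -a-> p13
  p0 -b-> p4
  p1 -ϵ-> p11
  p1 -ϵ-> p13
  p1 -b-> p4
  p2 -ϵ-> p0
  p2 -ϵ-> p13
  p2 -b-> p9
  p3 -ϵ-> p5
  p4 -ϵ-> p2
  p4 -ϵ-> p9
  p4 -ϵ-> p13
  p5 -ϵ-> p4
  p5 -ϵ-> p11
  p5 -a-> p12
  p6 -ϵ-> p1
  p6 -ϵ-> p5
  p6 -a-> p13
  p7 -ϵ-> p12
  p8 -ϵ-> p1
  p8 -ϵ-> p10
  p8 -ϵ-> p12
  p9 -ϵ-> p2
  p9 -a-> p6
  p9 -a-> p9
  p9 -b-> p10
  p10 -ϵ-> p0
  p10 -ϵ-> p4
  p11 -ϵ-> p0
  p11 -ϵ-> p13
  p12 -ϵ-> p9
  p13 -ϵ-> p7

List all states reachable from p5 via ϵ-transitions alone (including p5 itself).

{p0, p2, p4, p5, p7, p9, p11, p12, p13}

Start with {p5}.
From p5 via ϵ: add p4, p11.
From p4 via ϵ: add p2, p9, p13.
From p11 via ϵ: add p0.
From p13 via ϵ: add p7.
From p7 via ϵ: add p12.
No new states can be added; the closed set is {p0, p2, p4, p5, p7, p9, p11, p12, p13}.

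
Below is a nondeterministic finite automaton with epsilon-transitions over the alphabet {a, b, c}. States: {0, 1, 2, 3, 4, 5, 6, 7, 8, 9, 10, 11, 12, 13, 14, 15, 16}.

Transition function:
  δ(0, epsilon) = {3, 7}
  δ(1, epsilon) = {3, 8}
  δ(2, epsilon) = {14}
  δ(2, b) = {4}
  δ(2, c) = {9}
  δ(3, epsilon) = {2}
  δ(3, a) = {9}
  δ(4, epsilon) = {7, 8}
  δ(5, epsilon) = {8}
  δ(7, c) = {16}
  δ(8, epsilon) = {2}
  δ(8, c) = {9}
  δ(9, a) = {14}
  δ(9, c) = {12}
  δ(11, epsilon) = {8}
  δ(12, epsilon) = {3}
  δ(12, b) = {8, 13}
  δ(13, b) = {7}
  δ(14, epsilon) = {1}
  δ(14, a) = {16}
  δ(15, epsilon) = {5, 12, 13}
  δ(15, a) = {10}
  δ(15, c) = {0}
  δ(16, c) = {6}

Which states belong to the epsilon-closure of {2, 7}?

Start with {2, 7}.
From 2 via epsilon: add 14.
From 14 via epsilon: add 1.
From 1 via epsilon: add 3, 8.
No new states can be added; the closed set is {1, 2, 3, 7, 8, 14}.

{1, 2, 3, 7, 8, 14}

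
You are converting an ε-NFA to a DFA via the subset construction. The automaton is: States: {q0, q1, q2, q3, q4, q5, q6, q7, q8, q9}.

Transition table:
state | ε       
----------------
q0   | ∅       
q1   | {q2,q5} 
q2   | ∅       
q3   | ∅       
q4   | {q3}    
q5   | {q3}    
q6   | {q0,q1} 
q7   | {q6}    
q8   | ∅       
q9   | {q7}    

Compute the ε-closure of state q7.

Start with {q7}.
From q7 via ε: add q6.
From q6 via ε: add q0, q1.
From q1 via ε: add q2, q5.
From q5 via ε: add q3.
No new states can be added; the closed set is {q0, q1, q2, q3, q5, q6, q7}.

{q0, q1, q2, q3, q5, q6, q7}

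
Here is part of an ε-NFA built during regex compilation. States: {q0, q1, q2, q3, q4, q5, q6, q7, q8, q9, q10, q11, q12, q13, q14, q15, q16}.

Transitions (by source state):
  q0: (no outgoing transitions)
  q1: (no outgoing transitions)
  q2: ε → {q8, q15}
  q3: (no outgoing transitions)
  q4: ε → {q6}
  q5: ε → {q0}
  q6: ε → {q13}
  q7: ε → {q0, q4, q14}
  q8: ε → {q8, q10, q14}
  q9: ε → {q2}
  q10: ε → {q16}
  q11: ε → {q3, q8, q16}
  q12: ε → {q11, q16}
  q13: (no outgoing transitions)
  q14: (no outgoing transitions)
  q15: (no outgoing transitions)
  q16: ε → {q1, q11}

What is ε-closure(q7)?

Start with {q7}.
From q7 via ε: add q0, q4, q14.
From q4 via ε: add q6.
From q6 via ε: add q13.
No new states can be added; the closed set is {q0, q4, q6, q7, q13, q14}.

{q0, q4, q6, q7, q13, q14}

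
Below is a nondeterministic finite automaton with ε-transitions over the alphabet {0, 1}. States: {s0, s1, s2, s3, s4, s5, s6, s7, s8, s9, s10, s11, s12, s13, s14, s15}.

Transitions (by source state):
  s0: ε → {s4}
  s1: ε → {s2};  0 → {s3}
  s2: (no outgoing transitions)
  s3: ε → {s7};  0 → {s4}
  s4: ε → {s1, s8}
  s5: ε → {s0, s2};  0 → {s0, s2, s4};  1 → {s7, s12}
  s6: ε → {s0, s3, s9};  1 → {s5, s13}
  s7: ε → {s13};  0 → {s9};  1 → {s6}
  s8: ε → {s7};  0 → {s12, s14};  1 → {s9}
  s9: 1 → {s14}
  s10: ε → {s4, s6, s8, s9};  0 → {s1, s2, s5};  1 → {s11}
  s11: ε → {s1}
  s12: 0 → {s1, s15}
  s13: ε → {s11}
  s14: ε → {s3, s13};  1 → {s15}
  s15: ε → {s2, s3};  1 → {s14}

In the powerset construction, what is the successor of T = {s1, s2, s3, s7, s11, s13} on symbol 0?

s1 on 0 → {s3}.
s3 on 0 → {s4}.
s7 on 0 → {s9}.
No 0-transition from s2, s11, s13.
Union after reading 0: {s3, s4, s9}.
Now take the ε-closure:
From s3 via ε: add s7.
From s4 via ε: add s1, s8.
From s1 via ε: add s2.
From s7 via ε: add s13.
From s13 via ε: add s11.
No new states can be added; the closed set is {s1, s2, s3, s4, s7, s8, s9, s11, s13}.

{s1, s2, s3, s4, s7, s8, s9, s11, s13}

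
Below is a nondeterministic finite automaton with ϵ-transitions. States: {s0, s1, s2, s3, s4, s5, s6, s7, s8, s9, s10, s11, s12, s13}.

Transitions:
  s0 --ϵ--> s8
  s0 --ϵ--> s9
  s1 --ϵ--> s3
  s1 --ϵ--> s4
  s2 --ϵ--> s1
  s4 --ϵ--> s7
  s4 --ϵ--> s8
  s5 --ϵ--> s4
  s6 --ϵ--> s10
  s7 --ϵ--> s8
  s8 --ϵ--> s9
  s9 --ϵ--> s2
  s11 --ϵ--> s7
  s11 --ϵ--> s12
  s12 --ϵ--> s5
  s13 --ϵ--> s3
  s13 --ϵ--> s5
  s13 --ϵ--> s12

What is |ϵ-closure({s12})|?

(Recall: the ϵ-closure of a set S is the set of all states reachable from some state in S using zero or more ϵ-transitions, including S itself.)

9

Start with {s12}.
From s12 via ϵ: add s5.
From s5 via ϵ: add s4.
From s4 via ϵ: add s7, s8.
From s8 via ϵ: add s9.
From s9 via ϵ: add s2.
From s2 via ϵ: add s1.
From s1 via ϵ: add s3.
ϵ-closure = {s1, s2, s3, s4, s5, s7, s8, s9, s12}, which has 9 states.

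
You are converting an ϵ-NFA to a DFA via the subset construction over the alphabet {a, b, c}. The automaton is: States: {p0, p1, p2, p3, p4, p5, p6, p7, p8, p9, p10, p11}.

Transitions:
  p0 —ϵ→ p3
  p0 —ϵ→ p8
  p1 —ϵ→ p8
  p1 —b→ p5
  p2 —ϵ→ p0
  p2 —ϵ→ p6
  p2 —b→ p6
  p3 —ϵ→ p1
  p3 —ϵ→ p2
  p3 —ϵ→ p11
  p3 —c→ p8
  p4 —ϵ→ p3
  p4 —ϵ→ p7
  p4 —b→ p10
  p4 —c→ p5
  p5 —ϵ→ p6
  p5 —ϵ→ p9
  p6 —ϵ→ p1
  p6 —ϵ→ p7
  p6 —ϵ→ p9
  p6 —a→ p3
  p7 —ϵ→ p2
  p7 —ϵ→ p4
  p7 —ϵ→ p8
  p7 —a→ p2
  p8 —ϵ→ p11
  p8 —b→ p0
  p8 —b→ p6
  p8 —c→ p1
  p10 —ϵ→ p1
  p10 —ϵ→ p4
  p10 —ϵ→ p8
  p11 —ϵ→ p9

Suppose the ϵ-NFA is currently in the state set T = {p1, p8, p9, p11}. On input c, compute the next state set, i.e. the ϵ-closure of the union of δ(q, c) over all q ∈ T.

p8 on c → {p1}.
No c-transition from p1, p9, p11.
Union after reading c: {p1}.
Now take the ϵ-closure:
From p1 via ϵ: add p8.
From p8 via ϵ: add p11.
From p11 via ϵ: add p9.
No new states can be added; the closed set is {p1, p8, p9, p11}.

{p1, p8, p9, p11}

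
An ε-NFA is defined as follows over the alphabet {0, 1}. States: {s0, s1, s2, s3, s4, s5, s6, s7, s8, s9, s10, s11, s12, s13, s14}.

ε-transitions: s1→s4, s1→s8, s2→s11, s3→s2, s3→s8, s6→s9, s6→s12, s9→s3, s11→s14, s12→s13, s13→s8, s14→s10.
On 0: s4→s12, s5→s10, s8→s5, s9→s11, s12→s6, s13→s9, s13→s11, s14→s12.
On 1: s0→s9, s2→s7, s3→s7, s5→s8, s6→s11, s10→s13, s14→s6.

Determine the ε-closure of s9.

{s2, s3, s8, s9, s10, s11, s14}

Start with {s9}.
From s9 via ε: add s3.
From s3 via ε: add s2, s8.
From s2 via ε: add s11.
From s11 via ε: add s14.
From s14 via ε: add s10.
No new states can be added; the closed set is {s2, s3, s8, s9, s10, s11, s14}.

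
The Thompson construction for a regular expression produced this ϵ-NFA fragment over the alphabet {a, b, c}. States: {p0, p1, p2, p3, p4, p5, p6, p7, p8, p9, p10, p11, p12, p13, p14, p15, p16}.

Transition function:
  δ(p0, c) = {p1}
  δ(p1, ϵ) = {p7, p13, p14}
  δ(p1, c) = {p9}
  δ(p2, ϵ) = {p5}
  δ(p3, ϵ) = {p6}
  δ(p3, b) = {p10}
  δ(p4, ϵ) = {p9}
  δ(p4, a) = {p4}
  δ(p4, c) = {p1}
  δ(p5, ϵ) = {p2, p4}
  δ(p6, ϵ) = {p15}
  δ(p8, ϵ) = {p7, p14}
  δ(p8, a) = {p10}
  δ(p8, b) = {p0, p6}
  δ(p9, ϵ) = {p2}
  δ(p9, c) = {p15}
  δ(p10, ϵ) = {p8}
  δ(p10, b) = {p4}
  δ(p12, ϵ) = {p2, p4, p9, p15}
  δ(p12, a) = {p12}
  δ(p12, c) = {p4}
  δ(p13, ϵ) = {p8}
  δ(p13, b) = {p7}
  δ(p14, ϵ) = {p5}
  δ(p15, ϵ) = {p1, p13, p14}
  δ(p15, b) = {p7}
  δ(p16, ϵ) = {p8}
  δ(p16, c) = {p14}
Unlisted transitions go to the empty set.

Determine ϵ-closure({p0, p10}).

Start with {p0, p10}.
From p10 via ϵ: add p8.
From p8 via ϵ: add p7, p14.
From p14 via ϵ: add p5.
From p5 via ϵ: add p2, p4.
From p4 via ϵ: add p9.
No new states can be added; the closed set is {p0, p2, p4, p5, p7, p8, p9, p10, p14}.

{p0, p2, p4, p5, p7, p8, p9, p10, p14}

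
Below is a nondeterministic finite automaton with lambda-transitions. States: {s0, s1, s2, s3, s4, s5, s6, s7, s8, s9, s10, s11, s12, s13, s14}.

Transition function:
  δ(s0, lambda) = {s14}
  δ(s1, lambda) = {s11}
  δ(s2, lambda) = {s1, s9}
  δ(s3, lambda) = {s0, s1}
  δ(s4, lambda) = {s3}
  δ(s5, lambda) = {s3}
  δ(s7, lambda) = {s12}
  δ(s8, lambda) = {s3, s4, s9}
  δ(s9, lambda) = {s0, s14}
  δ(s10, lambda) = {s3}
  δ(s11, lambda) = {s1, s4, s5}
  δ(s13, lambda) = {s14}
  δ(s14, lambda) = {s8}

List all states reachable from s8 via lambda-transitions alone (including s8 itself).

Start with {s8}.
From s8 via lambda: add s3, s4, s9.
From s3 via lambda: add s0, s1.
From s9 via lambda: add s14.
From s1 via lambda: add s11.
From s11 via lambda: add s5.
No new states can be added; the closed set is {s0, s1, s3, s4, s5, s8, s9, s11, s14}.

{s0, s1, s3, s4, s5, s8, s9, s11, s14}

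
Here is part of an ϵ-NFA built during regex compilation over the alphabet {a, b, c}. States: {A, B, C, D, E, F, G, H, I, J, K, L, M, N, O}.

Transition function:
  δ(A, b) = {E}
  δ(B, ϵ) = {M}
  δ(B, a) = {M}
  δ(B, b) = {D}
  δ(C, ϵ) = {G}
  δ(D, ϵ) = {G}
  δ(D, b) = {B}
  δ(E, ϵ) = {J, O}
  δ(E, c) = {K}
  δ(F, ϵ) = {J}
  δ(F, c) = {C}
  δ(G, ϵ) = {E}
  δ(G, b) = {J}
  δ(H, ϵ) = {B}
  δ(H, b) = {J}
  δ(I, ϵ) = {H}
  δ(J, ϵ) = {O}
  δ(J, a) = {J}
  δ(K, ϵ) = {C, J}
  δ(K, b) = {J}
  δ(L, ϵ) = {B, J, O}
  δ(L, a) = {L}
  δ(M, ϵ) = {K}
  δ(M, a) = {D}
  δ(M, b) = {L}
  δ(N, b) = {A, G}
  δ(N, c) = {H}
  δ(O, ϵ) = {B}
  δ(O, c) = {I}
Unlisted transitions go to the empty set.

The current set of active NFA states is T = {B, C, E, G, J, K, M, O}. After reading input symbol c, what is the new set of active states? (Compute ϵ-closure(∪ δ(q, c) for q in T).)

E on c → {K}.
O on c → {I}.
No c-transition from B, C, G, J, K, M.
Union after reading c: {I, K}.
Now take the ϵ-closure:
From I via ϵ: add H.
From K via ϵ: add C, J.
From C via ϵ: add G.
From H via ϵ: add B.
From J via ϵ: add O.
From B via ϵ: add M.
From G via ϵ: add E.
No new states can be added; the closed set is {B, C, E, G, H, I, J, K, M, O}.

{B, C, E, G, H, I, J, K, M, O}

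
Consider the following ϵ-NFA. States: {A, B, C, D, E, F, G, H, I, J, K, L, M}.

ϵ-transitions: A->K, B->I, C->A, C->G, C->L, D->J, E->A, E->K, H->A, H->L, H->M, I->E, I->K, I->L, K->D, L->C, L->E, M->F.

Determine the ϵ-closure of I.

Start with {I}.
From I via ϵ: add E, K, L.
From E via ϵ: add A.
From K via ϵ: add D.
From L via ϵ: add C.
From C via ϵ: add G.
From D via ϵ: add J.
No new states can be added; the closed set is {A, C, D, E, G, I, J, K, L}.

{A, C, D, E, G, I, J, K, L}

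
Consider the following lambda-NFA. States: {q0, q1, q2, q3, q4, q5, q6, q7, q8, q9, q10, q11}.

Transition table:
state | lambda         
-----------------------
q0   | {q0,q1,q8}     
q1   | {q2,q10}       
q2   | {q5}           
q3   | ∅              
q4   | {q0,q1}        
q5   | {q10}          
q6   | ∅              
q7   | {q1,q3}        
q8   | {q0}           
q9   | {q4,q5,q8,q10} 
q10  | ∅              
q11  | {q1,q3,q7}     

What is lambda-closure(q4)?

Start with {q4}.
From q4 via lambda: add q0, q1.
From q0 via lambda: add q8.
From q1 via lambda: add q2, q10.
From q2 via lambda: add q5.
No new states can be added; the closed set is {q0, q1, q2, q4, q5, q8, q10}.

{q0, q1, q2, q4, q5, q8, q10}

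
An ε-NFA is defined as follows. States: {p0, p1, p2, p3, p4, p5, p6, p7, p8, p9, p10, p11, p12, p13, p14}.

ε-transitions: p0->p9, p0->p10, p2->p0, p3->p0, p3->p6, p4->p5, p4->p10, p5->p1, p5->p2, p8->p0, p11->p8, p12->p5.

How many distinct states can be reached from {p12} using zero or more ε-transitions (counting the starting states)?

7

Start with {p12}.
From p12 via ε: add p5.
From p5 via ε: add p1, p2.
From p2 via ε: add p0.
From p0 via ε: add p9, p10.
ε-closure = {p0, p1, p2, p5, p9, p10, p12}, which has 7 states.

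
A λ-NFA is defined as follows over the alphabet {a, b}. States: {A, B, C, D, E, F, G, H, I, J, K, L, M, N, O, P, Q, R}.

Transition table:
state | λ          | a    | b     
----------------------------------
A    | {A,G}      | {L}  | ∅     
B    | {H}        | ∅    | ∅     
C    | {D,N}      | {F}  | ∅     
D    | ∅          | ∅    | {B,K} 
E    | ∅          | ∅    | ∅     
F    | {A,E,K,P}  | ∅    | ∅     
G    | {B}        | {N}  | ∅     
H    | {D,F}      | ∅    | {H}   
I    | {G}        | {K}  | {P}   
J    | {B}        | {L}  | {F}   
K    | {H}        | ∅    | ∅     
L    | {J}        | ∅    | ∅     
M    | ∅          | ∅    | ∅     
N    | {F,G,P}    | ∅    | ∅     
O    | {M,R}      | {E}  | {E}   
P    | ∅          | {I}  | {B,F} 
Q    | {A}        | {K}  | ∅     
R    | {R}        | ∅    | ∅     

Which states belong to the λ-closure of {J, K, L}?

{A, B, D, E, F, G, H, J, K, L, P}

Start with {J, K, L}.
From J via λ: add B.
From K via λ: add H.
From H via λ: add D, F.
From F via λ: add A, E, P.
From A via λ: add G.
No new states can be added; the closed set is {A, B, D, E, F, G, H, J, K, L, P}.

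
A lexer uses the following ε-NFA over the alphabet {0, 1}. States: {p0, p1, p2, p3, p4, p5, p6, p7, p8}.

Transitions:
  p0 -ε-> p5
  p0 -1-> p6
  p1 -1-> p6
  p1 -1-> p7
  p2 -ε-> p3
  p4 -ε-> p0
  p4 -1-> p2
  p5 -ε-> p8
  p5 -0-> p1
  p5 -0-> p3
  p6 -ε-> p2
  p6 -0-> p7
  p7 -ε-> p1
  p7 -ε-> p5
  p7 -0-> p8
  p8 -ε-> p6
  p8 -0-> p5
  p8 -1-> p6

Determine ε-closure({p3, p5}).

{p2, p3, p5, p6, p8}

Start with {p3, p5}.
From p5 via ε: add p8.
From p8 via ε: add p6.
From p6 via ε: add p2.
No new states can be added; the closed set is {p2, p3, p5, p6, p8}.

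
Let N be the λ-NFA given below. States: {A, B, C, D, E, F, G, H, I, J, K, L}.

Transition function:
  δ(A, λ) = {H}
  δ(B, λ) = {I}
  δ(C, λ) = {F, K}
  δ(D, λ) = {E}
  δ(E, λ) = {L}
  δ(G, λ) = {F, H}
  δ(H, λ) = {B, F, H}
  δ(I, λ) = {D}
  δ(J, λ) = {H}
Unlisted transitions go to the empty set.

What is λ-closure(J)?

Start with {J}.
From J via λ: add H.
From H via λ: add B, F.
From B via λ: add I.
From I via λ: add D.
From D via λ: add E.
From E via λ: add L.
No new states can be added; the closed set is {B, D, E, F, H, I, J, L}.

{B, D, E, F, H, I, J, L}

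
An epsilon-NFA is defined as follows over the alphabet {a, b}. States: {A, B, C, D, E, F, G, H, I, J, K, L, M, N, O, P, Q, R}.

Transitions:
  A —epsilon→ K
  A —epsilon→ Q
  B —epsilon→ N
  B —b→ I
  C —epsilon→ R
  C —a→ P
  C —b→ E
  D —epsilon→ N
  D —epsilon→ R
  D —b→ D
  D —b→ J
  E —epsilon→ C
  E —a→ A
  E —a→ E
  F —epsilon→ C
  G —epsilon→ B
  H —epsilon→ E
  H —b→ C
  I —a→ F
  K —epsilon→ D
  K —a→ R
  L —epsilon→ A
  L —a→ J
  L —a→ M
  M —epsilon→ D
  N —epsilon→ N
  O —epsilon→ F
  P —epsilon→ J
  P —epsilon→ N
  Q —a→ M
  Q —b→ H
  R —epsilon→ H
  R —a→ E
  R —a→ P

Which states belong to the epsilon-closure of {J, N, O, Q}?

{C, E, F, H, J, N, O, Q, R}

Start with {J, N, O, Q}.
From O via epsilon: add F.
From F via epsilon: add C.
From C via epsilon: add R.
From R via epsilon: add H.
From H via epsilon: add E.
No new states can be added; the closed set is {C, E, F, H, J, N, O, Q, R}.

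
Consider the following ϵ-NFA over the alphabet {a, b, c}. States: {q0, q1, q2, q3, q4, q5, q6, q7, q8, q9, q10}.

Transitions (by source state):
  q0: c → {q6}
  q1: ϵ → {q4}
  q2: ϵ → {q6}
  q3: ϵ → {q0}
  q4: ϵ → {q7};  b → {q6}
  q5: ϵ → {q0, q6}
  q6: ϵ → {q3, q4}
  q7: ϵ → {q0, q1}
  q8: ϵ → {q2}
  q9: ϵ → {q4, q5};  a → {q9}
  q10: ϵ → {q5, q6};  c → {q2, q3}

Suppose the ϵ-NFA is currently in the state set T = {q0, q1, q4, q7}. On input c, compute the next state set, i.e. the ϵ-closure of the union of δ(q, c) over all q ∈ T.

q0 on c → {q6}.
No c-transition from q1, q4, q7.
Union after reading c: {q6}.
Now take the ϵ-closure:
From q6 via ϵ: add q3, q4.
From q3 via ϵ: add q0.
From q4 via ϵ: add q7.
From q7 via ϵ: add q1.
No new states can be added; the closed set is {q0, q1, q3, q4, q6, q7}.

{q0, q1, q3, q4, q6, q7}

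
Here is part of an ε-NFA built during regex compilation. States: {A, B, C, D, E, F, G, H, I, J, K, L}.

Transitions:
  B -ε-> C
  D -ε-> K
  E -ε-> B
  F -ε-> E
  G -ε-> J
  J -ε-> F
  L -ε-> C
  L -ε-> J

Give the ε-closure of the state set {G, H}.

{B, C, E, F, G, H, J}

Start with {G, H}.
From G via ε: add J.
From J via ε: add F.
From F via ε: add E.
From E via ε: add B.
From B via ε: add C.
No new states can be added; the closed set is {B, C, E, F, G, H, J}.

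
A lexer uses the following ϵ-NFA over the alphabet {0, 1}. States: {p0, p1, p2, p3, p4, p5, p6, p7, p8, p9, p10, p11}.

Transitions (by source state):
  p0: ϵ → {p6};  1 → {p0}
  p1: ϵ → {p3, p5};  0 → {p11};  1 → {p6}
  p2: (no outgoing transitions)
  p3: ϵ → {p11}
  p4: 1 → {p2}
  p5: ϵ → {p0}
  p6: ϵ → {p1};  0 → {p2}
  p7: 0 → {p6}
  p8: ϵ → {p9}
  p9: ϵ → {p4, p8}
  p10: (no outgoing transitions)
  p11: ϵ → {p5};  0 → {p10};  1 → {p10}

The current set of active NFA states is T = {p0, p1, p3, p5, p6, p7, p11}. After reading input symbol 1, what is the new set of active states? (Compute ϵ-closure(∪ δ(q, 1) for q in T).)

{p0, p1, p3, p5, p6, p10, p11}

p0 on 1 → {p0}.
p1 on 1 → {p6}.
p11 on 1 → {p10}.
No 1-transition from p3, p5, p6, p7.
Union after reading 1: {p0, p6, p10}.
Now take the ϵ-closure:
From p6 via ϵ: add p1.
From p1 via ϵ: add p3, p5.
From p3 via ϵ: add p11.
No new states can be added; the closed set is {p0, p1, p3, p5, p6, p10, p11}.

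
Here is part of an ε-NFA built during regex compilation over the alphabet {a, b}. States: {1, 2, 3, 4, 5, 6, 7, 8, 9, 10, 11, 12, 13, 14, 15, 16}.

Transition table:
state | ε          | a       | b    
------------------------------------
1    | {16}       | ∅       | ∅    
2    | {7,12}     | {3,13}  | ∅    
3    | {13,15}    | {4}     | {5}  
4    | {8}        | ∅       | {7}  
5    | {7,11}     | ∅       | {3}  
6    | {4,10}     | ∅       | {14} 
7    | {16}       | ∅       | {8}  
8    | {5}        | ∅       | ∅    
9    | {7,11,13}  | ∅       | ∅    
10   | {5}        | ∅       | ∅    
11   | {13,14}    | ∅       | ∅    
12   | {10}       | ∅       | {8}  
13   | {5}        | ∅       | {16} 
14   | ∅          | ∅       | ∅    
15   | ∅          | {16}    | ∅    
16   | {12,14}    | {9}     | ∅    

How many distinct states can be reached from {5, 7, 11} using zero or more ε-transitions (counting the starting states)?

Start with {5, 7, 11}.
From 7 via ε: add 16.
From 11 via ε: add 13, 14.
From 16 via ε: add 12.
From 12 via ε: add 10.
ε-closure = {5, 7, 10, 11, 12, 13, 14, 16}, which has 8 states.

8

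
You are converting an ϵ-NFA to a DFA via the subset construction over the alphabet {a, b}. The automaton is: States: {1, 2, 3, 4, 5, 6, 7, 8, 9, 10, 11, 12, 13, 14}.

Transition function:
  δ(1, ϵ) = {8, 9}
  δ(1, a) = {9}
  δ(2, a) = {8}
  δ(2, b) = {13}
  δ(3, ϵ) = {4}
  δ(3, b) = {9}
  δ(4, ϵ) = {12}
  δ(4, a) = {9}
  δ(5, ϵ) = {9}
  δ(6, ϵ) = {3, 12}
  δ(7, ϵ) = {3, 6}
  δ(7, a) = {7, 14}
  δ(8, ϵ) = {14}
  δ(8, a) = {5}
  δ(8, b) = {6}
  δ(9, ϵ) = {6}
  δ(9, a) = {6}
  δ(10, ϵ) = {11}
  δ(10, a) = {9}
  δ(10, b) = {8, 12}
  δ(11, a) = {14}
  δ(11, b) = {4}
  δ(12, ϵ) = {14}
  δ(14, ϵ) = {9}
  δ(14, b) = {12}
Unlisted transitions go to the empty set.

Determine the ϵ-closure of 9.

{3, 4, 6, 9, 12, 14}

Start with {9}.
From 9 via ϵ: add 6.
From 6 via ϵ: add 3, 12.
From 3 via ϵ: add 4.
From 12 via ϵ: add 14.
No new states can be added; the closed set is {3, 4, 6, 9, 12, 14}.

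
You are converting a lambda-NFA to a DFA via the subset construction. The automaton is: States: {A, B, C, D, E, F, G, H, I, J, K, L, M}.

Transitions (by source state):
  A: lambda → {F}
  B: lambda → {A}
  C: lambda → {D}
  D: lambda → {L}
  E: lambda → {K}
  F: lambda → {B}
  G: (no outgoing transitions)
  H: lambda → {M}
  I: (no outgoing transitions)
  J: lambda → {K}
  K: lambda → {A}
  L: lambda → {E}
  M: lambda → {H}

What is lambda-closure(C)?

Start with {C}.
From C via lambda: add D.
From D via lambda: add L.
From L via lambda: add E.
From E via lambda: add K.
From K via lambda: add A.
From A via lambda: add F.
From F via lambda: add B.
No new states can be added; the closed set is {A, B, C, D, E, F, K, L}.

{A, B, C, D, E, F, K, L}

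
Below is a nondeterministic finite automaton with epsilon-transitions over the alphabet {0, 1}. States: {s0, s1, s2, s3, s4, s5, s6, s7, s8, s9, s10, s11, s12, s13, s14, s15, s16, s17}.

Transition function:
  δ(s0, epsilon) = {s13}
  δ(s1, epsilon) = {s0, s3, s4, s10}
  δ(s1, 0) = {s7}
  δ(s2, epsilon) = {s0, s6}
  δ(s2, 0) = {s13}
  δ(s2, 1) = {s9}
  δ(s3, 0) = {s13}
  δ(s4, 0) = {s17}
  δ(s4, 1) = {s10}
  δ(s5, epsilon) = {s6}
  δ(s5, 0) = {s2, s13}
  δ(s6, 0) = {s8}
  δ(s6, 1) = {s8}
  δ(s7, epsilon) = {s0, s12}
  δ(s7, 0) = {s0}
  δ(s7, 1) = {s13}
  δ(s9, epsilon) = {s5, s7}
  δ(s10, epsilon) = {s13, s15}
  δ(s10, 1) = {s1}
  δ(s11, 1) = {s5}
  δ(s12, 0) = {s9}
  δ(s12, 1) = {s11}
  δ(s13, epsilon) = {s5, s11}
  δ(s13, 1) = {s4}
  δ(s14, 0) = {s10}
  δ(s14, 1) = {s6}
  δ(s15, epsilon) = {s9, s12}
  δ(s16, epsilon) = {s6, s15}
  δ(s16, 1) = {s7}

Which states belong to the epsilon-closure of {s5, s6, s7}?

{s0, s5, s6, s7, s11, s12, s13}

Start with {s5, s6, s7}.
From s7 via epsilon: add s0, s12.
From s0 via epsilon: add s13.
From s13 via epsilon: add s11.
No new states can be added; the closed set is {s0, s5, s6, s7, s11, s12, s13}.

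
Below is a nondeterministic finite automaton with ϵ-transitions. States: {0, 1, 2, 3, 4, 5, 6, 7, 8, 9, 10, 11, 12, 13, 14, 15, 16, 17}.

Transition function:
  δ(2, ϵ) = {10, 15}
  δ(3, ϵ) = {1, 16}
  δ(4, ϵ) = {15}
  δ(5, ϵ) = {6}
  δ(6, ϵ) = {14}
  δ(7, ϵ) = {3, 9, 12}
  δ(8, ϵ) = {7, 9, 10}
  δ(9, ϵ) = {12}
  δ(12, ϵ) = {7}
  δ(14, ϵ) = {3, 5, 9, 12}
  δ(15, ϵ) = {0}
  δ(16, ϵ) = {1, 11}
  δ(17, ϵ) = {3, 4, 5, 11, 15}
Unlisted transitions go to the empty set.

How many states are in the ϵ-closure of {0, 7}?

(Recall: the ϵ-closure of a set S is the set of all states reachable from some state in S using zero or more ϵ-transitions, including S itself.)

Start with {0, 7}.
From 7 via ϵ: add 3, 9, 12.
From 3 via ϵ: add 1, 16.
From 16 via ϵ: add 11.
ϵ-closure = {0, 1, 3, 7, 9, 11, 12, 16}, which has 8 states.

8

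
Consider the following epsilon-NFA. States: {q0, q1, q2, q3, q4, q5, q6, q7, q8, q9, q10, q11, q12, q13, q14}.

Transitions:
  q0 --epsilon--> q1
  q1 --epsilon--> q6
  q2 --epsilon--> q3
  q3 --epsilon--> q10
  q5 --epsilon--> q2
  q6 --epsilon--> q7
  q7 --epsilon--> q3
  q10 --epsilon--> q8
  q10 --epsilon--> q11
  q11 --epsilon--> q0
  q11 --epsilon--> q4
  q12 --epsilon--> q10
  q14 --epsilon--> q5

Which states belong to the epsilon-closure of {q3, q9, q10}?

{q0, q1, q3, q4, q6, q7, q8, q9, q10, q11}

Start with {q3, q9, q10}.
From q10 via epsilon: add q8, q11.
From q11 via epsilon: add q0, q4.
From q0 via epsilon: add q1.
From q1 via epsilon: add q6.
From q6 via epsilon: add q7.
No new states can be added; the closed set is {q0, q1, q3, q4, q6, q7, q8, q9, q10, q11}.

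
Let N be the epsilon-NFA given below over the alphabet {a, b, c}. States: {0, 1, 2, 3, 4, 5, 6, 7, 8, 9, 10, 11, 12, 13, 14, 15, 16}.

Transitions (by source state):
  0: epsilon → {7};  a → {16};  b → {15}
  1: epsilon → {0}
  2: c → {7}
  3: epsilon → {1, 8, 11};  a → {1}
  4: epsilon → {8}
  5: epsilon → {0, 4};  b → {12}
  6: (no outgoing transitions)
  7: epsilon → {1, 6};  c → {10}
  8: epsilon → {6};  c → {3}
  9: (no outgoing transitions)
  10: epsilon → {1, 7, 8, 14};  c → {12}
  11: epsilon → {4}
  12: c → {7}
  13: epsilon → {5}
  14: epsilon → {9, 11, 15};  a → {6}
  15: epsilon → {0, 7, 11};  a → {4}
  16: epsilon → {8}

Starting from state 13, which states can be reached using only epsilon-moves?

{0, 1, 4, 5, 6, 7, 8, 13}

Start with {13}.
From 13 via epsilon: add 5.
From 5 via epsilon: add 0, 4.
From 0 via epsilon: add 7.
From 4 via epsilon: add 8.
From 7 via epsilon: add 1, 6.
No new states can be added; the closed set is {0, 1, 4, 5, 6, 7, 8, 13}.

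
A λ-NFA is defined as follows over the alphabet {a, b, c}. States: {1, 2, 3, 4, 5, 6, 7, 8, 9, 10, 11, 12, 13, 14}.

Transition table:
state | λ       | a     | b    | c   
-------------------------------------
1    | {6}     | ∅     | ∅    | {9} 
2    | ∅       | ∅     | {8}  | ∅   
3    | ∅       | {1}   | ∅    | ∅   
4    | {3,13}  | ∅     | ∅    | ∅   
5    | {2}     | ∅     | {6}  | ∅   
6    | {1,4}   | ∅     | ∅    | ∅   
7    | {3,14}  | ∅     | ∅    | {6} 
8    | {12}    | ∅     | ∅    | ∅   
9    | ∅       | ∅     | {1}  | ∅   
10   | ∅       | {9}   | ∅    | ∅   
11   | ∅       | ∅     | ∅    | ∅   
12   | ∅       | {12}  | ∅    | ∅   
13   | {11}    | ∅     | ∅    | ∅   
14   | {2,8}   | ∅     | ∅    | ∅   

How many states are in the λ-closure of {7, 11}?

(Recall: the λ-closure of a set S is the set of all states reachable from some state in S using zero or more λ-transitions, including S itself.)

Start with {7, 11}.
From 7 via λ: add 3, 14.
From 14 via λ: add 2, 8.
From 8 via λ: add 12.
λ-closure = {2, 3, 7, 8, 11, 12, 14}, which has 7 states.

7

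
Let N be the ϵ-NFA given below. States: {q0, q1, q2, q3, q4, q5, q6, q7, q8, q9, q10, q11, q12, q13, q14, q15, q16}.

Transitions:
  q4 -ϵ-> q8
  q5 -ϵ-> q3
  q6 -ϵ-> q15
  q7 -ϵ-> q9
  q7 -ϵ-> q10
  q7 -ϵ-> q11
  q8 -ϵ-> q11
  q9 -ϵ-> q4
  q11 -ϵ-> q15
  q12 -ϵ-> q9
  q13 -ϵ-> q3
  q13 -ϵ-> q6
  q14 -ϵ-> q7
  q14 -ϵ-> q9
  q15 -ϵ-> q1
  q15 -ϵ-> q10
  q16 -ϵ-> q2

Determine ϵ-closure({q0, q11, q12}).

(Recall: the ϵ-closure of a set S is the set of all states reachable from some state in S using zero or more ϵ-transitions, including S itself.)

Start with {q0, q11, q12}.
From q11 via ϵ: add q15.
From q12 via ϵ: add q9.
From q9 via ϵ: add q4.
From q15 via ϵ: add q1, q10.
From q4 via ϵ: add q8.
No new states can be added; the closed set is {q0, q1, q4, q8, q9, q10, q11, q12, q15}.

{q0, q1, q4, q8, q9, q10, q11, q12, q15}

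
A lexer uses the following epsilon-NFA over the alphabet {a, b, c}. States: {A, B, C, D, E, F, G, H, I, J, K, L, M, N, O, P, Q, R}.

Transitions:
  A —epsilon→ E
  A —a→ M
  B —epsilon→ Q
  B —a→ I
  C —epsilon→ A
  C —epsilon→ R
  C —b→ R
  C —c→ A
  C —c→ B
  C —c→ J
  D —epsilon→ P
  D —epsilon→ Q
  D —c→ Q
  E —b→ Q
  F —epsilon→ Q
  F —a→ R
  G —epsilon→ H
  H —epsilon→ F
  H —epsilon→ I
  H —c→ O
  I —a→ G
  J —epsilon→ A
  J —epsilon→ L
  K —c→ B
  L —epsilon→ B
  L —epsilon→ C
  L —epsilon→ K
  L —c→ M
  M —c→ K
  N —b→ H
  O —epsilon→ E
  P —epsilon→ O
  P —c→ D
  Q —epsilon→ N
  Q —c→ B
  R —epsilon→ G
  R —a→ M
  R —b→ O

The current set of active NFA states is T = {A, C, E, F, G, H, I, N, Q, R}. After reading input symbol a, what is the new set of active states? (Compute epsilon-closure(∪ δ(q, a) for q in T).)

{F, G, H, I, M, N, Q, R}

A on a → {M}.
F on a → {R}.
I on a → {G}.
R on a → {M}.
No a-transition from C, E, G, H, N, Q.
Union after reading a: {G, M, R}.
Now take the epsilon-closure:
From G via epsilon: add H.
From H via epsilon: add F, I.
From F via epsilon: add Q.
From Q via epsilon: add N.
No new states can be added; the closed set is {F, G, H, I, M, N, Q, R}.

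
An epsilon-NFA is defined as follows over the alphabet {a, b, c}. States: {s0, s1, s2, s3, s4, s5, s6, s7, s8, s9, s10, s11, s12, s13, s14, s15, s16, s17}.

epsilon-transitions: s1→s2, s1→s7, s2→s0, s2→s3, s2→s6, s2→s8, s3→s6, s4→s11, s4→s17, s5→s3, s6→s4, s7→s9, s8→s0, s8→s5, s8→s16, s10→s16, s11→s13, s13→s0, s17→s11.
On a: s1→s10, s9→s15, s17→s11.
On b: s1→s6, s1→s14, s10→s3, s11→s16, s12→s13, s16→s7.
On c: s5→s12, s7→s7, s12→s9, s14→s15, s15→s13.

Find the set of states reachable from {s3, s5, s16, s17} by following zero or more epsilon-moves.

Start with {s3, s5, s16, s17}.
From s3 via epsilon: add s6.
From s17 via epsilon: add s11.
From s6 via epsilon: add s4.
From s11 via epsilon: add s13.
From s13 via epsilon: add s0.
No new states can be added; the closed set is {s0, s3, s4, s5, s6, s11, s13, s16, s17}.

{s0, s3, s4, s5, s6, s11, s13, s16, s17}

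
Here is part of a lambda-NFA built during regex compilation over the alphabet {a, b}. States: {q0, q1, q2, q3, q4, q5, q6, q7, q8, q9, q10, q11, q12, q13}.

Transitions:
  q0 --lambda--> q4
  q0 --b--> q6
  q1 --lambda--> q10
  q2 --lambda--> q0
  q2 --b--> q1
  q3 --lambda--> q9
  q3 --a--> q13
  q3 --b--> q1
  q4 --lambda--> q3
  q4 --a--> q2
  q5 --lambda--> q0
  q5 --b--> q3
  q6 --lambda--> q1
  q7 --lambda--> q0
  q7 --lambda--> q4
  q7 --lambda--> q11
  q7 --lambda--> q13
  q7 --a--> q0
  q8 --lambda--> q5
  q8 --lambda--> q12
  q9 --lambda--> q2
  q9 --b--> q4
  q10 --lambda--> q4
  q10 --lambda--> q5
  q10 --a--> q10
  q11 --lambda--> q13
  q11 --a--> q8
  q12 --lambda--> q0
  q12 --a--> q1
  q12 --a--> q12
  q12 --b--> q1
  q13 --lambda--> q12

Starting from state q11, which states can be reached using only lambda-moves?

Start with {q11}.
From q11 via lambda: add q13.
From q13 via lambda: add q12.
From q12 via lambda: add q0.
From q0 via lambda: add q4.
From q4 via lambda: add q3.
From q3 via lambda: add q9.
From q9 via lambda: add q2.
No new states can be added; the closed set is {q0, q2, q3, q4, q9, q11, q12, q13}.

{q0, q2, q3, q4, q9, q11, q12, q13}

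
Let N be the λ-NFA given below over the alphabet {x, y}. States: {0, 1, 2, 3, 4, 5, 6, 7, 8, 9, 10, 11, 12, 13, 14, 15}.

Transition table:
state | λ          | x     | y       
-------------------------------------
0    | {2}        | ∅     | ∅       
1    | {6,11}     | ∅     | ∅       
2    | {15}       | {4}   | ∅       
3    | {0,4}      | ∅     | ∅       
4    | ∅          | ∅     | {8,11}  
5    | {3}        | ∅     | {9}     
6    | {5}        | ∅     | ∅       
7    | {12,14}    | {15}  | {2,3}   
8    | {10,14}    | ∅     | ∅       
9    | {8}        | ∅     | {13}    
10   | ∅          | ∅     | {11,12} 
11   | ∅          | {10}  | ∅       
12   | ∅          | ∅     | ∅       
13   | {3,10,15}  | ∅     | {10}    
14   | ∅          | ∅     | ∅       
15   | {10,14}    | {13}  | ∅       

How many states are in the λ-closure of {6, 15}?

Start with {6, 15}.
From 6 via λ: add 5.
From 15 via λ: add 10, 14.
From 5 via λ: add 3.
From 3 via λ: add 0, 4.
From 0 via λ: add 2.
λ-closure = {0, 2, 3, 4, 5, 6, 10, 14, 15}, which has 9 states.

9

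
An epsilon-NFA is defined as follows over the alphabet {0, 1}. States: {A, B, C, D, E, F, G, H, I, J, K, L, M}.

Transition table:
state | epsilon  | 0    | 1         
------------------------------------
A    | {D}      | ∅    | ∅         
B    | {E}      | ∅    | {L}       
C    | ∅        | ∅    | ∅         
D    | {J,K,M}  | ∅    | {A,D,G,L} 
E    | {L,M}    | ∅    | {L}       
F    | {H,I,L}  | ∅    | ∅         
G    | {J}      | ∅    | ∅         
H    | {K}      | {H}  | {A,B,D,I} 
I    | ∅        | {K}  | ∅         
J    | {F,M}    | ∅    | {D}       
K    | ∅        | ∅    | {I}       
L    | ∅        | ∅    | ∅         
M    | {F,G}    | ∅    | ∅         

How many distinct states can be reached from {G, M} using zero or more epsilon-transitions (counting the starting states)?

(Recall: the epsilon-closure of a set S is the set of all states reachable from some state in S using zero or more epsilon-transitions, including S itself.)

Start with {G, M}.
From G via epsilon: add J.
From M via epsilon: add F.
From F via epsilon: add H, I, L.
From H via epsilon: add K.
epsilon-closure = {F, G, H, I, J, K, L, M}, which has 8 states.

8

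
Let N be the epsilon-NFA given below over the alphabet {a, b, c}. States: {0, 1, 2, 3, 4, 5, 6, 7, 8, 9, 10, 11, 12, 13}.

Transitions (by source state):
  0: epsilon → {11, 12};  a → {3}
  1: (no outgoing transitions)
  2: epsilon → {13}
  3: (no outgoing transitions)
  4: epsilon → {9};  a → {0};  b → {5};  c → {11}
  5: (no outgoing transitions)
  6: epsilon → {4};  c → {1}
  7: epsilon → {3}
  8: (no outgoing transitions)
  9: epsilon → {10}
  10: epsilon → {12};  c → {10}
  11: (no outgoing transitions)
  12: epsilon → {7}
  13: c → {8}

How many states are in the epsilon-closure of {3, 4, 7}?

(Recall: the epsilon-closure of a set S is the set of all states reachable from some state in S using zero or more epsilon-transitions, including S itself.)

Start with {3, 4, 7}.
From 4 via epsilon: add 9.
From 9 via epsilon: add 10.
From 10 via epsilon: add 12.
epsilon-closure = {3, 4, 7, 9, 10, 12}, which has 6 states.

6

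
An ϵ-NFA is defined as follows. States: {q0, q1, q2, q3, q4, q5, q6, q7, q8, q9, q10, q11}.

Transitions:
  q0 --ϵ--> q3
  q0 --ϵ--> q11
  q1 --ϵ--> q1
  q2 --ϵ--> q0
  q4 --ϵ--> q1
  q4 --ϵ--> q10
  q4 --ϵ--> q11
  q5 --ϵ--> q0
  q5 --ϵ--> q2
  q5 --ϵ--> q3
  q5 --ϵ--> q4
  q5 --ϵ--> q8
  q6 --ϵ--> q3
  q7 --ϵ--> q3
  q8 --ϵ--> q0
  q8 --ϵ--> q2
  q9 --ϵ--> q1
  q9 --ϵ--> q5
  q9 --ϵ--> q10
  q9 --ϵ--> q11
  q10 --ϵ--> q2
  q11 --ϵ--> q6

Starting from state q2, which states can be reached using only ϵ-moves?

Start with {q2}.
From q2 via ϵ: add q0.
From q0 via ϵ: add q3, q11.
From q11 via ϵ: add q6.
No new states can be added; the closed set is {q0, q2, q3, q6, q11}.

{q0, q2, q3, q6, q11}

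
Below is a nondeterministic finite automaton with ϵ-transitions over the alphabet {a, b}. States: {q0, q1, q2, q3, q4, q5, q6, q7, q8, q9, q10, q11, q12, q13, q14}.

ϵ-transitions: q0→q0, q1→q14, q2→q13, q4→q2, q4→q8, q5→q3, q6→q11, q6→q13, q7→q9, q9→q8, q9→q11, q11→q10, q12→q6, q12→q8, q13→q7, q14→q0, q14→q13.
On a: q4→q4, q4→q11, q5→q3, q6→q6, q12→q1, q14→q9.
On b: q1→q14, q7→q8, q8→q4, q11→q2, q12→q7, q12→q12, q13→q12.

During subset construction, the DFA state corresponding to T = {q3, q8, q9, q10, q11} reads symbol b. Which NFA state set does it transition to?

q8 on b → {q4}.
q11 on b → {q2}.
No b-transition from q3, q9, q10.
Union after reading b: {q2, q4}.
Now take the ϵ-closure:
From q2 via ϵ: add q13.
From q4 via ϵ: add q8.
From q13 via ϵ: add q7.
From q7 via ϵ: add q9.
From q9 via ϵ: add q11.
From q11 via ϵ: add q10.
No new states can be added; the closed set is {q2, q4, q7, q8, q9, q10, q11, q13}.

{q2, q4, q7, q8, q9, q10, q11, q13}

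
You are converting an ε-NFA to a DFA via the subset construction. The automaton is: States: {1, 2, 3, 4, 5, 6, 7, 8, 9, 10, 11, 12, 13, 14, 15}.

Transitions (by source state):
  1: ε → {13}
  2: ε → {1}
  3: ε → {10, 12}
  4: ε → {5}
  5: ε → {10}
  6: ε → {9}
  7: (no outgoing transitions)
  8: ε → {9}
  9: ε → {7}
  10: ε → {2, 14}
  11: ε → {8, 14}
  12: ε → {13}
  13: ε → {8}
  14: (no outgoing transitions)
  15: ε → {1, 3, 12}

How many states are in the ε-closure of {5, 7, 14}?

Start with {5, 7, 14}.
From 5 via ε: add 10.
From 10 via ε: add 2.
From 2 via ε: add 1.
From 1 via ε: add 13.
From 13 via ε: add 8.
From 8 via ε: add 9.
ε-closure = {1, 2, 5, 7, 8, 9, 10, 13, 14}, which has 9 states.

9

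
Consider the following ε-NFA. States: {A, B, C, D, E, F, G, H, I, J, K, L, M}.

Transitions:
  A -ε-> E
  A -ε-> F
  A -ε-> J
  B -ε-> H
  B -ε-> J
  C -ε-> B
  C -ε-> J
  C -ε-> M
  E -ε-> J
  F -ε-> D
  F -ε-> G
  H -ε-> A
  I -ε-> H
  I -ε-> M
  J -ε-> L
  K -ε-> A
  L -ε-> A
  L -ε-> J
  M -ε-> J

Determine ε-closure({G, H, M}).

Start with {G, H, M}.
From H via ε: add A.
From M via ε: add J.
From A via ε: add E, F.
From J via ε: add L.
From F via ε: add D.
No new states can be added; the closed set is {A, D, E, F, G, H, J, L, M}.

{A, D, E, F, G, H, J, L, M}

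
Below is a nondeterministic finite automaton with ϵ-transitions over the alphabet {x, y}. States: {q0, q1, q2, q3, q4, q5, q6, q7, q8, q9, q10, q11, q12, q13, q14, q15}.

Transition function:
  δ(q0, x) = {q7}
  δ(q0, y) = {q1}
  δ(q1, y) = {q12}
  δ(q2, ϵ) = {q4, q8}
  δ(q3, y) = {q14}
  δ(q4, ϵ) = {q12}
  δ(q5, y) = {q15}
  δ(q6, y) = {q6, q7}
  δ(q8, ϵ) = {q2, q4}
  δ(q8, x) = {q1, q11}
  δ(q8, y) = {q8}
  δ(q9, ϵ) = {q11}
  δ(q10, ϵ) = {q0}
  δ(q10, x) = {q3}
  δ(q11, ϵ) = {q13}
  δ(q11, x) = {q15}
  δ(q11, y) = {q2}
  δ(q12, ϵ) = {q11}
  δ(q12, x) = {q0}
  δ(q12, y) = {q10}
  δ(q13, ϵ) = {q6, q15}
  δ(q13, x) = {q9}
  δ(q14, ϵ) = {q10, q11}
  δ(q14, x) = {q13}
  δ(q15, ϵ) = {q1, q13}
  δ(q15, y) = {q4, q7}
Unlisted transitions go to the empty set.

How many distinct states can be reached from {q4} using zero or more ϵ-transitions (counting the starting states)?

Start with {q4}.
From q4 via ϵ: add q12.
From q12 via ϵ: add q11.
From q11 via ϵ: add q13.
From q13 via ϵ: add q6, q15.
From q15 via ϵ: add q1.
ϵ-closure = {q1, q4, q6, q11, q12, q13, q15}, which has 7 states.

7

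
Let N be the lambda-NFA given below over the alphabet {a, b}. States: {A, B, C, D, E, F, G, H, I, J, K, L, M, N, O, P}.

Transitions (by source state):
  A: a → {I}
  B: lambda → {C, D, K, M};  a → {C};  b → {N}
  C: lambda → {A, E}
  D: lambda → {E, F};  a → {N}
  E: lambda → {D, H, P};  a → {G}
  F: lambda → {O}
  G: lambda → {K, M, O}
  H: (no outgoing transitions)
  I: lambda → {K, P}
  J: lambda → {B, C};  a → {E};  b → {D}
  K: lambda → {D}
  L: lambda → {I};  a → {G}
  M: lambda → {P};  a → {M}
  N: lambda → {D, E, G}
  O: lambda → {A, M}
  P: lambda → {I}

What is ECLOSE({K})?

Start with {K}.
From K via lambda: add D.
From D via lambda: add E, F.
From E via lambda: add H, P.
From F via lambda: add O.
From O via lambda: add A, M.
From P via lambda: add I.
No new states can be added; the closed set is {A, D, E, F, H, I, K, M, O, P}.

{A, D, E, F, H, I, K, M, O, P}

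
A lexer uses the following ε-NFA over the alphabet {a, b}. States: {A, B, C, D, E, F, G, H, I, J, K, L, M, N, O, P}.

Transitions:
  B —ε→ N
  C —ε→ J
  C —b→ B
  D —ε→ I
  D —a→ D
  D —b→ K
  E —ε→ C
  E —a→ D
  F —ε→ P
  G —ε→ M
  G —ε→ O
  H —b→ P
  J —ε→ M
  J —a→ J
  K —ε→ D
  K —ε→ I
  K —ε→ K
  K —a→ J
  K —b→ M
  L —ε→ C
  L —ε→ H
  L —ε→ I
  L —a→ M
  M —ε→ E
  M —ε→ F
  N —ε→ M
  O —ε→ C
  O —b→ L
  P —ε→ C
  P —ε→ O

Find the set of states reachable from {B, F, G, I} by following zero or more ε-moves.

{B, C, E, F, G, I, J, M, N, O, P}

Start with {B, F, G, I}.
From B via ε: add N.
From F via ε: add P.
From G via ε: add M, O.
From M via ε: add E.
From O via ε: add C.
From C via ε: add J.
No new states can be added; the closed set is {B, C, E, F, G, I, J, M, N, O, P}.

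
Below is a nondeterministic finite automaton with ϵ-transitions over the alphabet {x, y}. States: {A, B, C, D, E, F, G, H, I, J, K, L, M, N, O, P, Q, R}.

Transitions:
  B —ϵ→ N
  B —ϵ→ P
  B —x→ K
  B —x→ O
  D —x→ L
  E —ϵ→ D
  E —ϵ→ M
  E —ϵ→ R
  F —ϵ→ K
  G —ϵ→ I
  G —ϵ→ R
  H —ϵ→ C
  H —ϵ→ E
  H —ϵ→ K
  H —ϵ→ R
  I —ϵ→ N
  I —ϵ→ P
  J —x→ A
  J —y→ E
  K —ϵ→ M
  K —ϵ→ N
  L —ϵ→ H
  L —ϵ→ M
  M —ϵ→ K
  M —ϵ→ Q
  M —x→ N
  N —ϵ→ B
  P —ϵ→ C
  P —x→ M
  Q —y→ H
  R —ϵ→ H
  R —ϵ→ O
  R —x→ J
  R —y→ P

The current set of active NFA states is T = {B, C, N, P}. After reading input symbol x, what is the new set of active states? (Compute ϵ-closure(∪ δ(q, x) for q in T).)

B on x → {K, O}.
P on x → {M}.
No x-transition from C, N.
Union after reading x: {K, M, O}.
Now take the ϵ-closure:
From K via ϵ: add N.
From M via ϵ: add Q.
From N via ϵ: add B.
From B via ϵ: add P.
From P via ϵ: add C.
No new states can be added; the closed set is {B, C, K, M, N, O, P, Q}.

{B, C, K, M, N, O, P, Q}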